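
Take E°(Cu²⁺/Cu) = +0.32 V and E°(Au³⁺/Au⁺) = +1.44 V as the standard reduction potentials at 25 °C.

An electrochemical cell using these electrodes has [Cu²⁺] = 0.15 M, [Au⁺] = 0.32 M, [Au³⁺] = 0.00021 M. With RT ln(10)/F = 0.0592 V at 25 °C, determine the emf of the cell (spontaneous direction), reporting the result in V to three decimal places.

+1.050 V

Au³⁺/Au⁺ is the cathode (higher E°), Cu²⁺/Cu the anode: E°cell = +1.44 − (+0.32) = +1.12 V, n = 2.
Overall: Au³⁺(aq) + Cu(s) → Au⁺(aq) + Cu²⁺(aq)
Q = [Au⁺]·[Cu²⁺] / ([Au³⁺]); log Q = 2.359.
E = E° − (0.0592/n) log Q = +1.12 − (0.0592/2)(2.359) = +1.050 V.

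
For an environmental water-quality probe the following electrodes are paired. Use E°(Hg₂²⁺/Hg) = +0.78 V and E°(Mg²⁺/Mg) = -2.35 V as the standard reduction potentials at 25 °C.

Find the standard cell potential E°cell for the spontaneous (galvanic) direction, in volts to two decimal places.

+3.13 V

The Hg₂²⁺/Hg couple has the higher reduction potential, so it is the cathode; Mg²⁺/Mg is oxidised at the anode.
E°cell = E°(cathode) − E°(anode) = (+0.78) − (-2.35) = +3.13 V.
Since E°cell > 0, the reaction is spontaneous under standard conditions.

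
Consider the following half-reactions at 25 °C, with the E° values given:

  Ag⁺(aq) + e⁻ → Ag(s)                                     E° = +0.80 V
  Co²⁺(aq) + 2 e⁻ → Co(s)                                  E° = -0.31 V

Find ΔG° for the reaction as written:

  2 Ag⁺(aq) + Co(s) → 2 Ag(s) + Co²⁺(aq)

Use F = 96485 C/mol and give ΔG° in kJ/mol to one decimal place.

As written, Ag⁺/Ag is reduced (cathode) and Co²⁺/Co is oxidised (anode), so E°cell = (+0.80) − (-0.31) = +1.11 V.
Balancing electrons gives n = 2.
ΔG° = −nFE° = −(2)(96485)(+1.11) = -214,197 J = -214.2 kJ/mol.

-214.2 kJ/mol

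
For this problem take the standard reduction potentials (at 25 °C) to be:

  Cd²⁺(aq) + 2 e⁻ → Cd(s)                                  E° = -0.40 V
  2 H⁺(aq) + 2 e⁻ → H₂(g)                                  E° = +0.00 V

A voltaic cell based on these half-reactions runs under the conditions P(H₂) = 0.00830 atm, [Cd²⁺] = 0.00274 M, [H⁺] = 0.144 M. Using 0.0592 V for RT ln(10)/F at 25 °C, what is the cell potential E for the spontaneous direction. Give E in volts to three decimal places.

H⁺/H₂ is the cathode (higher E°), Cd²⁺/Cd the anode: E°cell = +0.00 − (-0.40) = +0.40 V, n = 2.
Overall: 2 H⁺(aq) + Cd(s) → H₂(g) + Cd²⁺(aq)
Q = P(H₂)·[Cd²⁺] / ([H⁺]^2); log Q = -2.960.
E = E° − (0.0592/n) log Q = +0.40 − (0.0592/2)(-2.960) = +0.488 V.

+0.488 V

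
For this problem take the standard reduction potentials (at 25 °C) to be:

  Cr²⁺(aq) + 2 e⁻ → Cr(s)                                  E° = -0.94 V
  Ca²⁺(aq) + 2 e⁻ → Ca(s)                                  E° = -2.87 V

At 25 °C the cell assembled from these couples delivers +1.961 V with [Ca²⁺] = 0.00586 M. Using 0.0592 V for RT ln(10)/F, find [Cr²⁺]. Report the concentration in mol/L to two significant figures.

0.065 M

Cr²⁺/Cr is the cathode, Ca²⁺/Ca the anode: E°cell = +1.93 V, n = 2.
Overall reaction: Cr²⁺(aq) + Ca(s) → Cr(s) + Ca²⁺(aq); Q = [Ca²⁺]^1/[Cr²⁺]^1.
From E = E° − (0.0592/n) log Q: log Q = (E° − E)·n/0.0592 = (+1.93 − (+1.961))·2/0.0592 = -1.0473.
So 1·log[Cr²⁺] = 1·log(0.00586) − log Q = -2.2321 − (-1.0473) = -1.1848; [Cr²⁺] = 10^(-1.1848) ≈ 0.065 M.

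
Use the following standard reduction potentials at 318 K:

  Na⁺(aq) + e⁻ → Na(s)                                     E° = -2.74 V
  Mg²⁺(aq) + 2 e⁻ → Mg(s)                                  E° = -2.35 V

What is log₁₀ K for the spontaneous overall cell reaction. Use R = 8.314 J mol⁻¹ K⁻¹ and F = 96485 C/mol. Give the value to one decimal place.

12.4

Cathode: Mg²⁺/Mg; anode: Na⁺/Na. E°cell = (-2.35) − (-2.74) = +0.39 V, with n = 2.
ΔG° = −nFE° = −RT ln K, so ln K = nFE°/(RT) = (2)(96485)(+0.39) / ((8.314)(318)) = 28.465.
log₁₀ K = 28.465 / ln 10 = 12.4.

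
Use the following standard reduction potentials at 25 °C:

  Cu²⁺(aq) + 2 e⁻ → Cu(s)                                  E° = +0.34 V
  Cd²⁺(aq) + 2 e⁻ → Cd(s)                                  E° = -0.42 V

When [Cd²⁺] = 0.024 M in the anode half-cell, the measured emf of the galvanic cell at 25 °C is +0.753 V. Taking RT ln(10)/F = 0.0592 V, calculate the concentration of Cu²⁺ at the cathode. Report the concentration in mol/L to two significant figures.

Cu²⁺/Cu is the cathode, Cd²⁺/Cd the anode: E°cell = +0.76 V, n = 2.
Overall reaction: Cu²⁺(aq) + Cd(s) → Cu(s) + Cd²⁺(aq); Q = [Cd²⁺]^1/[Cu²⁺]^1.
From E = E° − (0.0592/n) log Q: log Q = (E° − E)·n/0.0592 = (+0.76 − (+0.753))·2/0.0592 = 0.2365.
So 1·log[Cu²⁺] = 1·log(0.024) − log Q = -1.6198 − (0.2365) = -1.8563; [Cu²⁺] = 10^(-1.8563) ≈ 0.014 M.

0.014 M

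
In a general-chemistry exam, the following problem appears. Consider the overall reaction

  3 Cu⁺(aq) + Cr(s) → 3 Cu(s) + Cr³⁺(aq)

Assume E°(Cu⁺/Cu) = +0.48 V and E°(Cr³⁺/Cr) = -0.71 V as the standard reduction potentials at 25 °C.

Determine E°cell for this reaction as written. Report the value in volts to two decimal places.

+1.19 V

The Cu⁺/Cu couple has the higher reduction potential, so it is the cathode; Cr³⁺/Cr is oxidised at the anode.
E°cell = E°(cathode) − E°(anode) = (+0.48) − (-0.71) = +1.19 V.
Since E°cell > 0, the reaction is spontaneous under standard conditions.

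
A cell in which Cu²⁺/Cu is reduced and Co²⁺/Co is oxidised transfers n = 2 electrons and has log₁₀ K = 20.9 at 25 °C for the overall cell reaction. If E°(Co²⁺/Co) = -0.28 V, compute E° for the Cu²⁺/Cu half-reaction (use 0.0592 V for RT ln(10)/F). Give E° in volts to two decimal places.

E°cell = (0.0592/n)·log K = (0.0592/2)(20.9) = +0.619 V.
Since Cu²⁺/Cu is the cathode and Co²⁺/Co the anode, E°cell = E°(Cu²⁺/Cu) − E°(Co²⁺/Co).
So E°(Cu²⁺/Cu) = E°cell + E°(Co²⁺/Co) = +0.619 + (-0.28) = +0.34 V.

+0.34 V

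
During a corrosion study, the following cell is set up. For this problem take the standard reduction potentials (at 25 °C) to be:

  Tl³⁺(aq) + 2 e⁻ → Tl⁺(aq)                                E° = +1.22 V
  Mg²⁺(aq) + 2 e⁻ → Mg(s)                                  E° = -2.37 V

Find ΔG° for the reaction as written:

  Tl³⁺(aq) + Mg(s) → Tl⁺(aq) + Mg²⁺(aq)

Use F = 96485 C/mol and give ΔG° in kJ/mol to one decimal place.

-692.8 kJ/mol

As written, Tl³⁺/Tl⁺ is reduced (cathode) and Mg²⁺/Mg is oxidised (anode), so E°cell = (+1.22) − (-2.37) = +3.59 V.
Balancing electrons gives n = 2.
ΔG° = −nFE° = −(2)(96485)(+3.59) = -692,762 J = -692.8 kJ/mol.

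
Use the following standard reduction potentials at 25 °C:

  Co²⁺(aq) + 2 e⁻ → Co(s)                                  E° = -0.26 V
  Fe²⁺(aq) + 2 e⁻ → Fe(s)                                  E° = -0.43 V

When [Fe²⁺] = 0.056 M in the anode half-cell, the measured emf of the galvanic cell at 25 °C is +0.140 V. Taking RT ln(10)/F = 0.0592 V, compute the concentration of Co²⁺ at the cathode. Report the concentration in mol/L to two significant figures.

Co²⁺/Co is the cathode, Fe²⁺/Fe the anode: E°cell = +0.17 V, n = 2.
Overall reaction: Co²⁺(aq) + Fe(s) → Co(s) + Fe²⁺(aq); Q = [Fe²⁺]^1/[Co²⁺]^1.
From E = E° − (0.0592/n) log Q: log Q = (E° − E)·n/0.0592 = (+0.17 − (+0.140))·2/0.0592 = 1.0135.
So 1·log[Co²⁺] = 1·log(0.056) − log Q = -1.2518 − (1.0135) = -2.2653; [Co²⁺] = 10^(-2.2653) ≈ 0.0054 M.

0.0054 M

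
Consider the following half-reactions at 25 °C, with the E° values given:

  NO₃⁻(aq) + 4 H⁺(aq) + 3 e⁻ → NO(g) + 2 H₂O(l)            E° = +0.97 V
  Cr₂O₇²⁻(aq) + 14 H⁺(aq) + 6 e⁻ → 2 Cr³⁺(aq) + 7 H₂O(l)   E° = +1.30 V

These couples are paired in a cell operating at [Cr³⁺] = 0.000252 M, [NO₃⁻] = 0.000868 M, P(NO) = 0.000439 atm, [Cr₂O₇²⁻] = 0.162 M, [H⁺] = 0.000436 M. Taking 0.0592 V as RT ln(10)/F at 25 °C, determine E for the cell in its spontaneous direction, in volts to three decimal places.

Cr₂O₇²⁻/Cr³⁺ is the cathode (higher E°), NO₃⁻/NO the anode: E°cell = +1.30 − (+0.97) = +0.33 V, n = 6.
Overall: Cr₂O₇²⁻(aq) + 6 H⁺(aq) + 2 NO(g) → 2 Cr³⁺(aq) + 3 H₂O(l) + 2 NO₃⁻(aq)
Q = [Cr³⁺]^2·[NO₃⁻]^2 / ([Cr₂O₇²⁻]·[H⁺]^6·P(NO)^2); log Q = 14.348.
E = E° − (0.0592/n) log Q = +0.33 − (0.0592/6)(14.348) = +0.188 V.

+0.188 V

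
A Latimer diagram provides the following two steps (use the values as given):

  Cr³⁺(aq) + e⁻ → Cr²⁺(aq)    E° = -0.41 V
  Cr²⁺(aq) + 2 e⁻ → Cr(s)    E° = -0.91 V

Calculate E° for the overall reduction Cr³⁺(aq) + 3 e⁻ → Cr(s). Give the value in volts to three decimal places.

-0.743 V

Since ΔG° = −nFE° is additive over sequential reductions, n₃E°₃ = n₁E°₁ + n₂E°₂.
E°₃ = (1×-0.41 + 2×-0.91) / 3 = (-2.230) / 3 = -0.743 V.
Simply averaging or adding the two E° values would be wrong; the electron-weighted sum is required.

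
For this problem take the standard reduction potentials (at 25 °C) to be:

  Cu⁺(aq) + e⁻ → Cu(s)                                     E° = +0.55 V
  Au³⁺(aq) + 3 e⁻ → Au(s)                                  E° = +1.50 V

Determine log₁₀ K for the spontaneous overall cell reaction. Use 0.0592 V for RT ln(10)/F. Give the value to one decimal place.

48.1

Cathode: Au³⁺/Au; anode: Cu⁺/Cu. E°cell = +0.95 V, n = 3.
log K = nE°cell / 0.0592 = (3)(+0.95) / 0.0592 = 48.1.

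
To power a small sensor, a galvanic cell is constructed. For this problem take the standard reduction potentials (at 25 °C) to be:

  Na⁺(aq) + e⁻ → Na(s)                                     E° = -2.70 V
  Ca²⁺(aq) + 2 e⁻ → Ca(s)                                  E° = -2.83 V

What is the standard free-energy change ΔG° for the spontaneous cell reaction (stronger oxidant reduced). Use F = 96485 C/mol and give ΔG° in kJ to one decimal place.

Na⁺/Na (E° = -2.70 V) is the cathode; Ca²⁺/Ca (E° = -2.83 V) is the anode, so E°cell = +0.13 V.
Balancing electrons gives n = 2 (lcm of 1 and 2).
ΔG° = −nFE° = −(2)(96485)(+0.13) = -25,086 J = -25.1 kJ.

-25.1 kJ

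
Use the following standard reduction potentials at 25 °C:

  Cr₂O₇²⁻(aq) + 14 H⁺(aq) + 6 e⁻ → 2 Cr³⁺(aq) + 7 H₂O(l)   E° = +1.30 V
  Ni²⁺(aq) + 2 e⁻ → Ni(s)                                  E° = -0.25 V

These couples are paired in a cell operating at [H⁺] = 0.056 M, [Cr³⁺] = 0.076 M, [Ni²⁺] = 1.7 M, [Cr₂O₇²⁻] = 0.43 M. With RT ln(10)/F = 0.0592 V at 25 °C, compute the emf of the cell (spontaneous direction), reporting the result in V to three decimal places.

Cr₂O₇²⁻/Cr³⁺ is the cathode (higher E°), Ni²⁺/Ni the anode: E°cell = +1.30 − (-0.25) = +1.55 V, n = 6.
Overall: Cr₂O₇²⁻(aq) + 14 H⁺(aq) + 3 Ni(s) → 2 Cr³⁺(aq) + 7 H₂O(l) + 3 Ni²⁺(aq)
Q = [Cr³⁺]^2·[Ni²⁺]^3 / ([Cr₂O₇²⁻]·[H⁺]^14); log Q = 16.345.
E = E° − (0.0592/n) log Q = +1.55 − (0.0592/6)(16.345) = +1.389 V.

+1.389 V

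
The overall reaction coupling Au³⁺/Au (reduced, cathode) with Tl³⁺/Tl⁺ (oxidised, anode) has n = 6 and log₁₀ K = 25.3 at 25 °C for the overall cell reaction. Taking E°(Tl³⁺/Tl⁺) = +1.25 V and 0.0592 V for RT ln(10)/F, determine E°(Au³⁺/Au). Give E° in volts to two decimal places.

E°cell = (0.0592/n)·log K = (0.0592/6)(25.3) = +0.250 V.
Since Au³⁺/Au is the cathode and Tl³⁺/Tl⁺ the anode, E°cell = E°(Au³⁺/Au) − E°(Tl³⁺/Tl⁺).
So E°(Au³⁺/Au) = E°cell + E°(Tl³⁺/Tl⁺) = +0.250 + (+1.25) = +1.50 V.

+1.50 V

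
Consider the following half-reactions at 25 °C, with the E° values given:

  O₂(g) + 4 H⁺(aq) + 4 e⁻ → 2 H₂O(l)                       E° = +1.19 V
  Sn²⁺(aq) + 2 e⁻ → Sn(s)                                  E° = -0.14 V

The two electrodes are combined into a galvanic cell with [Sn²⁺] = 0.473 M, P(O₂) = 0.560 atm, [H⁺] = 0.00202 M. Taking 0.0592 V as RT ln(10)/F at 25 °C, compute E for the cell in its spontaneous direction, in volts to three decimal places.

O₂/H₂O is the cathode (higher E°), Sn²⁺/Sn the anode: E°cell = +1.19 − (-0.14) = +1.33 V, n = 4.
Overall: O₂(g) + 4 H⁺(aq) + 2 Sn(s) → 2 H₂O(l) + 2 Sn²⁺(aq)
Q = [Sn²⁺]^2 / (P(O₂)·[H⁺]^4); log Q = 10.380.
E = E° − (0.0592/n) log Q = +1.33 − (0.0592/4)(10.380) = +1.176 V.

+1.176 V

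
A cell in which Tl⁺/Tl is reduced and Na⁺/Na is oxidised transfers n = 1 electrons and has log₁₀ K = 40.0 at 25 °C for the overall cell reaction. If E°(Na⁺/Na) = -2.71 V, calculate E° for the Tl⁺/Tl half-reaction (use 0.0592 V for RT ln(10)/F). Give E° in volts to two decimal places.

E°cell = (0.0592/n)·log K = (0.0592/1)(40.0) = +2.368 V.
Since Tl⁺/Tl is the cathode and Na⁺/Na the anode, E°cell = E°(Tl⁺/Tl) − E°(Na⁺/Na).
So E°(Tl⁺/Tl) = E°cell + E°(Na⁺/Na) = +2.368 + (-2.71) = -0.34 V.

-0.34 V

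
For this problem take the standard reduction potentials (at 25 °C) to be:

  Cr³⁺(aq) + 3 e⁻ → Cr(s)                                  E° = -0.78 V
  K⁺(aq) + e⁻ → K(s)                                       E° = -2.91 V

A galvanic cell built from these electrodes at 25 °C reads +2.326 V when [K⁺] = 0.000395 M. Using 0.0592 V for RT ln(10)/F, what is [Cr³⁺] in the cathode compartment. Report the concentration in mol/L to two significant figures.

Cr³⁺/Cr is the cathode, K⁺/K the anode: E°cell = +2.13 V, n = 3.
Overall reaction: Cr³⁺(aq) + 3 K(s) → Cr(s) + 3 K⁺(aq); Q = [K⁺]^3/[Cr³⁺]^1.
From E = E° − (0.0592/n) log Q: log Q = (E° − E)·n/0.0592 = (+2.13 − (+2.326))·3/0.0592 = -9.9324.
So 1·log[Cr³⁺] = 3·log(0.000395) − log Q = -10.2102 − (-9.9324) = -0.2778; [Cr³⁺] = 10^(-0.2778) ≈ 0.53 M.

0.53 M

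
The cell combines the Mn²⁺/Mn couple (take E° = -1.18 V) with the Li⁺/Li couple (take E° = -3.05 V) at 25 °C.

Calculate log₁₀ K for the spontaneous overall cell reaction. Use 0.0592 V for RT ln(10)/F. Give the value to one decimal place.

Cathode: Mn²⁺/Mn; anode: Li⁺/Li. E°cell = +1.87 V, n = 2.
log K = nE°cell / 0.0592 = (2)(+1.87) / 0.0592 = 63.2.

63.2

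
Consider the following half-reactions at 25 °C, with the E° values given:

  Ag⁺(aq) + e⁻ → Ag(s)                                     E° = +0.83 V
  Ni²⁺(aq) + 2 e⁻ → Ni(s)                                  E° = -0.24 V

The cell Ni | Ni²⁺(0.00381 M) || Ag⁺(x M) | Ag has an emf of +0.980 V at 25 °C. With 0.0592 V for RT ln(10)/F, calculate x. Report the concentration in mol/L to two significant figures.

Ag⁺/Ag is the cathode, Ni²⁺/Ni the anode: E°cell = +1.07 V, n = 2.
Overall reaction: 2 Ag⁺(aq) + Ni(s) → 2 Ag(s) + Ni²⁺(aq); Q = [Ni²⁺]^1/[Ag⁺]^2.
From E = E° − (0.0592/n) log Q: log Q = (E° − E)·n/0.0592 = (+1.07 − (+0.980))·2/0.0592 = 3.0405.
So 2·log[Ag⁺] = 1·log(0.00381) − log Q = -2.4191 − (3.0405) = -5.4596; log[Ag⁺] = -5.4596 / 2 = -2.7298; [Ag⁺] = 10^(-2.7298) ≈ 0.0019 M.

0.0019 M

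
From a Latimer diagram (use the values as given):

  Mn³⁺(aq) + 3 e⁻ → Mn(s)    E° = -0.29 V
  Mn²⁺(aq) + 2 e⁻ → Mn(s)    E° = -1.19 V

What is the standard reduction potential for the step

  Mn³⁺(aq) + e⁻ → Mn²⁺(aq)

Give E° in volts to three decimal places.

+1.510 V

Sequential free energies add, so n₃E°₃ = n₁E°₁ + n₂E°₂.
With n₃ = 3, and the known step contributing 2×(-1.19) V, the unknown satisfies 1·E° = 3×(-0.29) − 2×(-1.19) = +1.510.
E° = +1.510 / 1 = +1.510 V.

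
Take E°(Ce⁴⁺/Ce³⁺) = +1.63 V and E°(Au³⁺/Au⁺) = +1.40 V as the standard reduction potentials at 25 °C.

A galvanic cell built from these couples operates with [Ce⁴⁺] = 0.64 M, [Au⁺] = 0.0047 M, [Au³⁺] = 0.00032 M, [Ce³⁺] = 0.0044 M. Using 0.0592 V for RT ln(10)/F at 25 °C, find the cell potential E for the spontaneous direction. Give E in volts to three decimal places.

Ce⁴⁺/Ce³⁺ is the cathode (higher E°), Au³⁺/Au⁺ the anode: E°cell = +1.63 − (+1.40) = +0.23 V, n = 2.
Overall: 2 Ce⁴⁺(aq) + Au⁺(aq) → 2 Ce³⁺(aq) + Au³⁺(aq)
Q = [Ce³⁺]^2·[Au³⁺] / ([Ce⁴⁺]^2·[Au⁺]); log Q = -5.492.
E = E° − (0.0592/n) log Q = +0.23 − (0.0592/2)(-5.492) = +0.393 V.

+0.393 V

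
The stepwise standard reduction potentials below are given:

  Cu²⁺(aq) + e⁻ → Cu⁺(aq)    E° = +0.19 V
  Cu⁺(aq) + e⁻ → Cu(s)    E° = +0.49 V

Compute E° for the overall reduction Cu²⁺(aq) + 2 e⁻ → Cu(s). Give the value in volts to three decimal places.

+0.340 V

Adding the free-energy changes (−nFE°) of the two steps gives −n₃FE°₃ = −n₁FE°₁ − n₂FE°₂.
E°₃ = (1×+0.19 + 1×+0.49) / 2 = (+0.680) / 2 = +0.340 V.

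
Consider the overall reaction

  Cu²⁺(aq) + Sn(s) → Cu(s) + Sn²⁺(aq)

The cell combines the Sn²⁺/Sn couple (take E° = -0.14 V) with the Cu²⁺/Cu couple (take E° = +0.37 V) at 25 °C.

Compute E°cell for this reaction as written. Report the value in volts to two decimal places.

+0.51 V

The Cu²⁺/Cu couple has the higher reduction potential, so it is the cathode; Sn²⁺/Sn is oxidised at the anode.
E°cell = E°(cathode) − E°(anode) = (+0.37) − (-0.14) = +0.51 V.
Since E°cell > 0, the reaction is spontaneous under standard conditions.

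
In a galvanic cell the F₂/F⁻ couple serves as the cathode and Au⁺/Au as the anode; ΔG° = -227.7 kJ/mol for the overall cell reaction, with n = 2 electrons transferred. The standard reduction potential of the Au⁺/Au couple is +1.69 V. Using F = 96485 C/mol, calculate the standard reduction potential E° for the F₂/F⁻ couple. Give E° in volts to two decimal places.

+2.87 V

E°cell = −ΔG°/(nF) = −(-227.7×10³)/((2)(96485)) = +1.180 V.
Since F₂/F⁻ is the cathode and Au⁺/Au the anode, E°cell = E°(F₂/F⁻) − E°(Au⁺/Au).
So E°(F₂/F⁻) = E°cell + E°(Au⁺/Au) = +1.180 + (+1.69) = +2.87 V.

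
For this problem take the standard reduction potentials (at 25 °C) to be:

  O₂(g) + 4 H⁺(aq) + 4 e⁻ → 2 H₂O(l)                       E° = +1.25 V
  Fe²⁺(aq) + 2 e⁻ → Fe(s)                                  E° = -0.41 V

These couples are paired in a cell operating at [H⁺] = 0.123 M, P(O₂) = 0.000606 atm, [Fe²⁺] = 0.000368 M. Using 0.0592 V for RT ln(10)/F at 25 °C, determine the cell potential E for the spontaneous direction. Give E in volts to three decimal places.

+1.660 V

O₂/H₂O is the cathode (higher E°), Fe²⁺/Fe the anode: E°cell = +1.25 − (-0.41) = +1.66 V, n = 4.
Overall: O₂(g) + 4 H⁺(aq) + 2 Fe(s) → 2 H₂O(l) + 2 Fe²⁺(aq)
Q = [Fe²⁺]^2 / (P(O₂)·[H⁺]^4); log Q = -0.010.
E = E° − (0.0592/n) log Q = +1.66 − (0.0592/4)(-0.010) = +1.660 V.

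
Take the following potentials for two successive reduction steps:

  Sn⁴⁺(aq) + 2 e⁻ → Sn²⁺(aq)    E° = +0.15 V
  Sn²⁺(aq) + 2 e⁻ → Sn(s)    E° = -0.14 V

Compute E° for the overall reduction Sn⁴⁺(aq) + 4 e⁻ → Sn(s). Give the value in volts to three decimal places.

+0.005 V

Standard free energies of sequential steps add: ΔG°₃ = ΔG°₁ + ΔG°₂, so n₃E°₃ = n₁E°₁ + n₂E°₂.
E°₃ = (2×+0.15 + 2×-0.14) / 4 = (+0.020) / 4 = +0.005 V.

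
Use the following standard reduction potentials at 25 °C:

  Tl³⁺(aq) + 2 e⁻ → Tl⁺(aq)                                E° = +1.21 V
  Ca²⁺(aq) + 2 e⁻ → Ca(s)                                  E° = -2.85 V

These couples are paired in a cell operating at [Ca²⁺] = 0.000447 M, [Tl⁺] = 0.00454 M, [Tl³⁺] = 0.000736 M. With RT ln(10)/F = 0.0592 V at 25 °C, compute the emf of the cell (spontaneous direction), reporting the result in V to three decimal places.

+4.136 V

Tl³⁺/Tl⁺ is the cathode (higher E°), Ca²⁺/Ca the anode: E°cell = +1.21 − (-2.85) = +4.06 V, n = 2.
Overall: Tl³⁺(aq) + Ca(s) → Tl⁺(aq) + Ca²⁺(aq)
Q = [Tl⁺]·[Ca²⁺] / ([Tl³⁺]); log Q = -2.560.
E = E° − (0.0592/n) log Q = +4.06 − (0.0592/2)(-2.560) = +4.136 V.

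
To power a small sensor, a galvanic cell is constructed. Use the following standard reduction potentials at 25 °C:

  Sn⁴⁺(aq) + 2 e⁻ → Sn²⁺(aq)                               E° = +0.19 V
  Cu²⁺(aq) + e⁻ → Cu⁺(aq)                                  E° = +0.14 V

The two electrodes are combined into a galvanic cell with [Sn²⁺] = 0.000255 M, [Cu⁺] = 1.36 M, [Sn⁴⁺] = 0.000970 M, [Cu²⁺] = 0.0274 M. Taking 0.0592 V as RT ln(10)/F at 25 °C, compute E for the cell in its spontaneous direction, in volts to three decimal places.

+0.168 V

Sn⁴⁺/Sn²⁺ is the cathode (higher E°), Cu²⁺/Cu⁺ the anode: E°cell = +0.19 − (+0.14) = +0.05 V, n = 2.
Overall: Sn⁴⁺(aq) + 2 Cu⁺(aq) → Sn²⁺(aq) + 2 Cu²⁺(aq)
Q = [Sn²⁺]·[Cu²⁺]^2 / ([Sn⁴⁺]·[Cu⁺]^2); log Q = -3.972.
E = E° − (0.0592/n) log Q = +0.05 − (0.0592/2)(-3.972) = +0.168 V.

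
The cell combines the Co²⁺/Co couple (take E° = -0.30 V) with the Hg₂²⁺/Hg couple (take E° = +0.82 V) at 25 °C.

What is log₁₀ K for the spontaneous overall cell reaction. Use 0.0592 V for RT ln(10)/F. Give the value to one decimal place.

Cathode: Hg₂²⁺/Hg; anode: Co²⁺/Co. E°cell = +1.12 V, n = 2.
log K = nE°cell / 0.0592 = (2)(+1.12) / 0.0592 = 37.8.

37.8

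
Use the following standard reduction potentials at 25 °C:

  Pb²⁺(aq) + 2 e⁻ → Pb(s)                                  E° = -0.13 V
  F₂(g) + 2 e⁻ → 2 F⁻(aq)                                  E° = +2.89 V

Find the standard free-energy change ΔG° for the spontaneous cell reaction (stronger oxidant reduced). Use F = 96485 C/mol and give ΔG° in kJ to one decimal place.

-582.8 kJ

F₂/F⁻ (E° = +2.89 V) is the cathode; Pb²⁺/Pb (E° = -0.13 V) is the anode, so E°cell = +3.02 V.
Balancing electrons gives n = 2 (lcm of 2 and 2).
ΔG° = −nFE° = −(2)(96485)(+3.02) = -582,769 J = -582.8 kJ.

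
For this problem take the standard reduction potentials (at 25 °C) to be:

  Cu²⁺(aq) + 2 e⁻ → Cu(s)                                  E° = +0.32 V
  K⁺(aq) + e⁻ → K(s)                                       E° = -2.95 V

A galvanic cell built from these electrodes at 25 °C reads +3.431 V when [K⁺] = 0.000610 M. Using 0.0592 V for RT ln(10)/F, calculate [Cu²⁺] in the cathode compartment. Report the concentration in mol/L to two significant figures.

0.10 M

Cu²⁺/Cu is the cathode, K⁺/K the anode: E°cell = +3.27 V, n = 2.
Overall reaction: Cu²⁺(aq) + 2 K(s) → Cu(s) + 2 K⁺(aq); Q = [K⁺]^2/[Cu²⁺]^1.
From E = E° − (0.0592/n) log Q: log Q = (E° − E)·n/0.0592 = (+3.27 − (+3.431))·2/0.0592 = -5.4392.
So 1·log[Cu²⁺] = 2·log(0.00061) − log Q = -6.4293 − (-5.4392) = -0.9901; [Cu²⁺] = 10^(-0.9901) ≈ 0.10 M.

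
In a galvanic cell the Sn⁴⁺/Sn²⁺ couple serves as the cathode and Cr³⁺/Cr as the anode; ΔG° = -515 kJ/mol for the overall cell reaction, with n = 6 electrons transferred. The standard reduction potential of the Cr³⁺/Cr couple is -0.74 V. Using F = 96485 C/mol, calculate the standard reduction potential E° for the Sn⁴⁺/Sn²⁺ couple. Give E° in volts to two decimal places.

E°cell = −ΔG°/(nF) = −(-515×10³)/((6)(96485)) = +0.890 V.
Since Sn⁴⁺/Sn²⁺ is the cathode and Cr³⁺/Cr the anode, E°cell = E°(Sn⁴⁺/Sn²⁺) − E°(Cr³⁺/Cr).
So E°(Sn⁴⁺/Sn²⁺) = E°cell + E°(Cr³⁺/Cr) = +0.890 + (-0.74) = +0.15 V.

+0.15 V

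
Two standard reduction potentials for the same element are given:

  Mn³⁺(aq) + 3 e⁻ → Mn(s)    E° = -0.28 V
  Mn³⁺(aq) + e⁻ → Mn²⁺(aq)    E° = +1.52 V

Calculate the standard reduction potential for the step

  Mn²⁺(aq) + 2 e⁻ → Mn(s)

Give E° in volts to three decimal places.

Sequential free energies add, so n₃E°₃ = n₁E°₁ + n₂E°₂.
With n₃ = 3, and the known step contributing 1×(+1.52) V, the unknown satisfies 2·E° = 3×(-0.28) − 1×(+1.52) = -2.360.
E° = -2.360 / 2 = -1.180 V.

-1.180 V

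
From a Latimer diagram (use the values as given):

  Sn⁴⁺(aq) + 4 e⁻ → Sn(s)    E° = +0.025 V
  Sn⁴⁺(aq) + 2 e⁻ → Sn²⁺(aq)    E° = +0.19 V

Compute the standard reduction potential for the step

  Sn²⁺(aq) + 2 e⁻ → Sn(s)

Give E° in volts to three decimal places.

Sequential free energies add, so n₃E°₃ = n₁E°₁ + n₂E°₂.
With n₃ = 4, and the known step contributing 2×(+0.19) V, the unknown satisfies 2·E° = 4×(+0.025) − 2×(+0.19) = -0.280.
E° = -0.280 / 2 = -0.140 V.

-0.140 V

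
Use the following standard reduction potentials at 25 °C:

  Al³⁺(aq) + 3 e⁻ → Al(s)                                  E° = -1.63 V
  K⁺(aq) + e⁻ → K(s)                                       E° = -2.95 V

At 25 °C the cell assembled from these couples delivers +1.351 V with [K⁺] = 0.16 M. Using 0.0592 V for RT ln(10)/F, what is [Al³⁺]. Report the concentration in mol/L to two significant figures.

0.15 M

Al³⁺/Al is the cathode, K⁺/K the anode: E°cell = +1.32 V, n = 3.
Overall reaction: Al³⁺(aq) + 3 K(s) → Al(s) + 3 K⁺(aq); Q = [K⁺]^3/[Al³⁺]^1.
From E = E° − (0.0592/n) log Q: log Q = (E° − E)·n/0.0592 = (+1.32 − (+1.351))·3/0.0592 = -1.5709.
So 1·log[Al³⁺] = 3·log(0.16) − log Q = -2.3876 − (-1.5709) = -0.8167; [Al³⁺] = 10^(-0.8167) ≈ 0.15 M.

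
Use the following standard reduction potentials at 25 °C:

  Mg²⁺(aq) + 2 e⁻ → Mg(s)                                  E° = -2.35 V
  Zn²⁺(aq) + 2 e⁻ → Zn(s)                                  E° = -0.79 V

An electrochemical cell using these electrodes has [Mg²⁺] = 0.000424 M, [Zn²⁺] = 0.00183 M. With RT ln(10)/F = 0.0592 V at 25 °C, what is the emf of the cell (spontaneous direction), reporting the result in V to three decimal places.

Zn²⁺/Zn is the cathode (higher E°), Mg²⁺/Mg the anode: E°cell = -0.79 − (-2.35) = +1.56 V, n = 2.
Overall: Zn²⁺(aq) + Mg(s) → Zn(s) + Mg²⁺(aq)
Q = [Mg²⁺] / ([Zn²⁺]); log Q = -0.635.
E = E° − (0.0592/n) log Q = +1.56 − (0.0592/2)(-0.635) = +1.579 V.

+1.579 V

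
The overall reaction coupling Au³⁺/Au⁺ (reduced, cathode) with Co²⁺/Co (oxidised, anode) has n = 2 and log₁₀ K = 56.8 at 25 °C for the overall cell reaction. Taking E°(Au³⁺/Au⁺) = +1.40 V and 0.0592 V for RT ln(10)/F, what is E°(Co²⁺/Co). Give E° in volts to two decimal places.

E°cell = (0.0592/n)·log K = (0.0592/2)(56.8) = +1.681 V.
Since Au³⁺/Au⁺ is the cathode and Co²⁺/Co the anode, E°cell = E°(Au³⁺/Au⁺) − E°(Co²⁺/Co).
So E°(Co²⁺/Co) = E°(Au³⁺/Au⁺) − E°cell = (+1.40) − (+1.681) = -0.28 V.

-0.28 V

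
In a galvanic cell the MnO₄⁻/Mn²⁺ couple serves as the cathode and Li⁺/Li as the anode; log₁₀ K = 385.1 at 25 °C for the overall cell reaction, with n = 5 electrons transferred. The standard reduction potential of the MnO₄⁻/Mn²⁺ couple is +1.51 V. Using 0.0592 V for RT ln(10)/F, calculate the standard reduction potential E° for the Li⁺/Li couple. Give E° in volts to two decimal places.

-3.05 V

E°cell = (0.0592/n)·log K = (0.0592/5)(385.1) = +4.560 V.
Since MnO₄⁻/Mn²⁺ is the cathode and Li⁺/Li the anode, E°cell = E°(MnO₄⁻/Mn²⁺) − E°(Li⁺/Li).
So E°(Li⁺/Li) = E°(MnO₄⁻/Mn²⁺) − E°cell = (+1.51) − (+4.560) = -3.05 V.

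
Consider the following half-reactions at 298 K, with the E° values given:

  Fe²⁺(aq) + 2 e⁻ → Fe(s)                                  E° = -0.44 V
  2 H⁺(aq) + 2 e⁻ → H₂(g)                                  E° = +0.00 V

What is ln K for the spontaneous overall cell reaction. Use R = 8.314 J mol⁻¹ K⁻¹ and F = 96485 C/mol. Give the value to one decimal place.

34.3

Cathode: H⁺/H₂; anode: Fe²⁺/Fe. E°cell = (+0.00) − (-0.44) = +0.44 V, with n = 2.
ΔG° = −nFE° = −RT ln K, so ln K = nFE°/(RT) = (2)(96485)(+0.44) / ((8.314)(298)) = 34.270.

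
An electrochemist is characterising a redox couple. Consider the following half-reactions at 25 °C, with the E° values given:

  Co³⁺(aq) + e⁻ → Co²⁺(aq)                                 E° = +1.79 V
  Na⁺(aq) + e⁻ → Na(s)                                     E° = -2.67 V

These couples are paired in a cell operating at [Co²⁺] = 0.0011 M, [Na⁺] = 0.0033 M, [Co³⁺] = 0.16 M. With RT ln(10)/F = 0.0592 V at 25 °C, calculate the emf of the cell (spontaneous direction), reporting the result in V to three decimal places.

Co³⁺/Co²⁺ is the cathode (higher E°), Na⁺/Na the anode: E°cell = +1.79 − (-2.67) = +4.46 V, n = 1.
Overall: Co³⁺(aq) + Na(s) → Co²⁺(aq) + Na⁺(aq)
Q = [Co²⁺]·[Na⁺] / ([Co³⁺]); log Q = -4.644.
E = E° − (0.0592/n) log Q = +4.46 − (0.0592/1)(-4.644) = +4.735 V.

+4.735 V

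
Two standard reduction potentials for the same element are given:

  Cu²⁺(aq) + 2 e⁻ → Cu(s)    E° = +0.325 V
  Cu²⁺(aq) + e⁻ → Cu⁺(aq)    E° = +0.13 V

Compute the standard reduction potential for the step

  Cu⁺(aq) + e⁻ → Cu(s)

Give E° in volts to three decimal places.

+0.520 V

Sequential free energies add, so n₃E°₃ = n₁E°₁ + n₂E°₂.
With n₃ = 2, and the known step contributing 1×(+0.13) V, the unknown satisfies 1·E° = 2×(+0.325) − 1×(+0.13) = +0.520.
E° = +0.520 / 1 = +0.520 V.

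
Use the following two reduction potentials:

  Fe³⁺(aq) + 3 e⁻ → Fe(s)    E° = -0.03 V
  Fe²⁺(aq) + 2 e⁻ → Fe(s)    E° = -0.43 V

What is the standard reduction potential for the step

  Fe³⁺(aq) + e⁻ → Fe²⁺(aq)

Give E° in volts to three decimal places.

+0.770 V

Sequential free energies add, so n₃E°₃ = n₁E°₁ + n₂E°₂.
With n₃ = 3, and the known step contributing 2×(-0.43) V, the unknown satisfies 1·E° = 3×(-0.03) − 2×(-0.43) = +0.770.
E° = +0.770 / 1 = +0.770 V.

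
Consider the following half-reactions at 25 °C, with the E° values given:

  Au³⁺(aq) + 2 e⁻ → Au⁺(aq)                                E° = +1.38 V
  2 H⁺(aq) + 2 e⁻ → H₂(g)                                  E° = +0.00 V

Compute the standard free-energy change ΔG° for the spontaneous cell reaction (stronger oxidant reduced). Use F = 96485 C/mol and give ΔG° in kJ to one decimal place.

-266.3 kJ

Au³⁺/Au⁺ (E° = +1.38 V) is the cathode; H⁺/H₂ (E° = +0.00 V) is the anode, so E°cell = +1.38 V.
Balancing electrons gives n = 2 (lcm of 2 and 2).
ΔG° = −nFE° = −(2)(96485)(+1.38) = -266,299 J = -266.3 kJ.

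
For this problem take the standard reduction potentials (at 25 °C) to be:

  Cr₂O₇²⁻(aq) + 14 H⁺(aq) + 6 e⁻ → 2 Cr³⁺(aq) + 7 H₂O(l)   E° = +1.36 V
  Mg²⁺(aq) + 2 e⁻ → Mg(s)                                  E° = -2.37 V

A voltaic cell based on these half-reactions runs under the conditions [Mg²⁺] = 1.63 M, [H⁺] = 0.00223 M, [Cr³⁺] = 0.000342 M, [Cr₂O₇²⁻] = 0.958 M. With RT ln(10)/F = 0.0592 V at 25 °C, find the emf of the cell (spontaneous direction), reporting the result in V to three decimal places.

Cr₂O₇²⁻/Cr³⁺ is the cathode (higher E°), Mg²⁺/Mg the anode: E°cell = +1.36 − (-2.37) = +3.73 V, n = 6.
Overall: Cr₂O₇²⁻(aq) + 14 H⁺(aq) + 3 Mg(s) → 2 Cr³⁺(aq) + 7 H₂O(l) + 3 Mg²⁺(aq)
Q = [Cr³⁺]^2·[Mg²⁺]^3 / ([Cr₂O₇²⁻]·[H⁺]^14); log Q = 30.847.
E = E° − (0.0592/n) log Q = +3.73 − (0.0592/6)(30.847) = +3.426 V.

+3.426 V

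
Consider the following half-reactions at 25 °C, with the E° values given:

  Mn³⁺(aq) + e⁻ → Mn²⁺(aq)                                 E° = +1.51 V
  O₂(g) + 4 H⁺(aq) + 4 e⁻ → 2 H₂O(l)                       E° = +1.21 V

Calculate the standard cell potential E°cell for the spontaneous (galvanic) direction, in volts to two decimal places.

The Mn³⁺/Mn²⁺ couple has the higher reduction potential, so it is the cathode; O₂/H₂O is oxidised at the anode.
E°cell = E°(cathode) − E°(anode) = (+1.51) − (+1.21) = +0.30 V.

+0.30 V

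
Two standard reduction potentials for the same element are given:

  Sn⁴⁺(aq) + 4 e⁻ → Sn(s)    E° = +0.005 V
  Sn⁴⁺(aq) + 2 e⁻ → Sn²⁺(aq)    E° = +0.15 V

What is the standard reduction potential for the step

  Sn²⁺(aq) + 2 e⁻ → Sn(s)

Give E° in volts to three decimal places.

Sequential free energies add, so n₃E°₃ = n₁E°₁ + n₂E°₂.
With n₃ = 4, and the known step contributing 2×(+0.15) V, the unknown satisfies 2·E° = 4×(+0.005) − 2×(+0.15) = -0.280.
E° = -0.280 / 2 = -0.140 V.

-0.140 V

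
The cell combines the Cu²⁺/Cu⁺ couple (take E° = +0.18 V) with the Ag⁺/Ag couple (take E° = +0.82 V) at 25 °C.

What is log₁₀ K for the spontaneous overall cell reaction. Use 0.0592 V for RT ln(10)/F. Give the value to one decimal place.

Cathode: Ag⁺/Ag; anode: Cu²⁺/Cu⁺. E°cell = +0.64 V, n = 1.
log K = nE°cell / 0.0592 = (1)(+0.64) / 0.0592 = 10.8.

10.8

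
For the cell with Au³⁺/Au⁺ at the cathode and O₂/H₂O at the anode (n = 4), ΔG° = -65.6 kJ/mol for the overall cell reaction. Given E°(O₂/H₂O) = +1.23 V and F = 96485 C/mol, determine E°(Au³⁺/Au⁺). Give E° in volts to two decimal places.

+1.40 V

E°cell = −ΔG°/(nF) = −(-65.6×10³)/((4)(96485)) = +0.170 V.
Since Au³⁺/Au⁺ is the cathode and O₂/H₂O the anode, E°cell = E°(Au³⁺/Au⁺) − E°(O₂/H₂O).
So E°(Au³⁺/Au⁺) = E°cell + E°(O₂/H₂O) = +0.170 + (+1.23) = +1.40 V.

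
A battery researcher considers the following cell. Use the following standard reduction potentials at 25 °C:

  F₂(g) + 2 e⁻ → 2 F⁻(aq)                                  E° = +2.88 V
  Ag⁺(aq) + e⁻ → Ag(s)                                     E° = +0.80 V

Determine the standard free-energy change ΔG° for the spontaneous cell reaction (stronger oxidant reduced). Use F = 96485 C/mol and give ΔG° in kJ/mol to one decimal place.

F₂/F⁻ (E° = +2.88 V) is the cathode; Ag⁺/Ag (E° = +0.80 V) is the anode, so E°cell = +2.08 V.
Balancing electrons gives n = 2 (lcm of 2 and 1).
ΔG° = −nFE° = −(2)(96485)(+2.08) = -401,378 J = -401.4 kJ/mol.

-401.4 kJ/mol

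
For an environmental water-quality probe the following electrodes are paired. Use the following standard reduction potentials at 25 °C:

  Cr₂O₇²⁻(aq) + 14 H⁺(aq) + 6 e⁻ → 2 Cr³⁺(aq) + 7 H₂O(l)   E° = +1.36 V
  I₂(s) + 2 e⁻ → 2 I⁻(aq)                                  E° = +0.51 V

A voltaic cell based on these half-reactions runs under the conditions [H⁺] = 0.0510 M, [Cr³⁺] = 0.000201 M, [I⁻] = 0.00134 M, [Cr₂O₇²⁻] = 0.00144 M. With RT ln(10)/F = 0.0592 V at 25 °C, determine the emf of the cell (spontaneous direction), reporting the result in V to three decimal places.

+0.546 V

Cr₂O₇²⁻/Cr³⁺ is the cathode (higher E°), I₂/I⁻ the anode: E°cell = +1.36 − (+0.51) = +0.85 V, n = 6.
Overall: Cr₂O₇²⁻(aq) + 14 H⁺(aq) + 6 I⁻(aq) → 2 Cr³⁺(aq) + 7 H₂O(l) + 3 I₂(s)
Q = [Cr³⁺]^2 / ([Cr₂O₇²⁻]·[H⁺]^14·[I⁻]^6); log Q = 30.779.
E = E° − (0.0592/n) log Q = +0.85 − (0.0592/6)(30.779) = +0.546 V.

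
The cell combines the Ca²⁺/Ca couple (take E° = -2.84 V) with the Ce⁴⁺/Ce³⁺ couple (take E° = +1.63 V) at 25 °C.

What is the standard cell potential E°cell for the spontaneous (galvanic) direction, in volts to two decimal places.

The Ce⁴⁺/Ce³⁺ couple has the higher reduction potential, so it is the cathode; Ca²⁺/Ca is oxidised at the anode.
E°cell = E°(cathode) − E°(anode) = (+1.63) − (-2.84) = +4.47 V.
Since E°cell > 0, the reaction is spontaneous under standard conditions.

+4.47 V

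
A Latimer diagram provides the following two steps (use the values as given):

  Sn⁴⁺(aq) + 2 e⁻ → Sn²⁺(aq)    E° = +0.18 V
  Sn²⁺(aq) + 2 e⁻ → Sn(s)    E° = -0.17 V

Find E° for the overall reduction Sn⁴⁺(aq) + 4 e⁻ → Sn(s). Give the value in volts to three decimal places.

Since ΔG° = −nFE° is additive over sequential reductions, n₃E°₃ = n₁E°₁ + n₂E°₂.
E°₃ = (2×+0.18 + 2×-0.17) / 4 = (+0.020) / 4 = +0.005 V.

+0.005 V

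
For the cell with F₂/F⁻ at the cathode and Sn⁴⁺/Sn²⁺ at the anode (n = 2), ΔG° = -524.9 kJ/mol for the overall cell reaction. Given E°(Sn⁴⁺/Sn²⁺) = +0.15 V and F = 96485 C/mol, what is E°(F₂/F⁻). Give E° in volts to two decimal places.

E°cell = −ΔG°/(nF) = −(-524.9×10³)/((2)(96485)) = +2.720 V.
Since F₂/F⁻ is the cathode and Sn⁴⁺/Sn²⁺ the anode, E°cell = E°(F₂/F⁻) − E°(Sn⁴⁺/Sn²⁺).
So E°(F₂/F⁻) = E°cell + E°(Sn⁴⁺/Sn²⁺) = +2.720 + (+0.15) = +2.87 V.

+2.87 V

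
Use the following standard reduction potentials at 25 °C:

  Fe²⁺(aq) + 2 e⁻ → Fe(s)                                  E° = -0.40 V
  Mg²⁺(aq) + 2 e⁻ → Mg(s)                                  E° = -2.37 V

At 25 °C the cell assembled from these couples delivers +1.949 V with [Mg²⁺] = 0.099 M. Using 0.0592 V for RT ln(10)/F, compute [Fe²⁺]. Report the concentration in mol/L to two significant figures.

Fe²⁺/Fe is the cathode, Mg²⁺/Mg the anode: E°cell = +1.97 V, n = 2.
Overall reaction: Fe²⁺(aq) + Mg(s) → Fe(s) + Mg²⁺(aq); Q = [Mg²⁺]^1/[Fe²⁺]^1.
From E = E° − (0.0592/n) log Q: log Q = (E° − E)·n/0.0592 = (+1.97 − (+1.949))·2/0.0592 = 0.7095.
So 1·log[Fe²⁺] = 1·log(0.099) − log Q = -1.0044 − (0.7095) = -1.7139; [Fe²⁺] = 10^(-1.7139) ≈ 0.019 M.

0.019 M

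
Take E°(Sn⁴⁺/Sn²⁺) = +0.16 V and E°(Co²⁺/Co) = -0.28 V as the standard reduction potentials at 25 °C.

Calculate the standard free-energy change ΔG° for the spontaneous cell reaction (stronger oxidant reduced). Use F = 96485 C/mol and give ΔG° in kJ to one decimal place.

-84.9 kJ

Sn⁴⁺/Sn²⁺ (E° = +0.16 V) is the cathode; Co²⁺/Co (E° = -0.28 V) is the anode, so E°cell = +0.44 V.
Balancing electrons gives n = 2 (lcm of 2 and 2).
ΔG° = −nFE° = −(2)(96485)(+0.44) = -84,907 J = -84.9 kJ.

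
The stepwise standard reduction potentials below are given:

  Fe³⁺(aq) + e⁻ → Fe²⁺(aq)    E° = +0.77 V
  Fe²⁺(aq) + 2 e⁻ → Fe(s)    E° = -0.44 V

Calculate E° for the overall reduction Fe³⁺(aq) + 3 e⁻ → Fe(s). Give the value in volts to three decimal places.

-0.037 V

Standard free energies of sequential steps add: ΔG°₃ = ΔG°₁ + ΔG°₂, so n₃E°₃ = n₁E°₁ + n₂E°₂.
E°₃ = (1×+0.77 + 2×-0.44) / 3 = (-0.110) / 3 = -0.037 V.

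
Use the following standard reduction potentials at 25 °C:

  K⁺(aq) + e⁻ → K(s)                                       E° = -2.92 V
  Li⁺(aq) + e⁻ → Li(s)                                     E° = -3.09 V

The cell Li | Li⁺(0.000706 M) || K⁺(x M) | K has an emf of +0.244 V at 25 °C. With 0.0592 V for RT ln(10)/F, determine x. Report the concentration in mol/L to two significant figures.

0.013 M

K⁺/K is the cathode, Li⁺/Li the anode: E°cell = +0.17 V, n = 1.
Overall reaction: K⁺(aq) + Li(s) → K(s) + Li⁺(aq); Q = [Li⁺]^1/[K⁺]^1.
From E = E° − (0.0592/n) log Q: log Q = (E° − E)·n/0.0592 = (+0.17 − (+0.244))·1/0.0592 = -1.2500.
So 1·log[K⁺] = 1·log(0.000706) − log Q = -3.1512 − (-1.2500) = -1.9012; [K⁺] = 10^(-1.9012) ≈ 0.013 M.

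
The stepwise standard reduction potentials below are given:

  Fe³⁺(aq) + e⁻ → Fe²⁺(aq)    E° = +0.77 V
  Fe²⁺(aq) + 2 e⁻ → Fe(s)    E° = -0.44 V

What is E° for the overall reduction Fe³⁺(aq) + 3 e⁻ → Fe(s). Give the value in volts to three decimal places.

Standard free energies of sequential steps add: ΔG°₃ = ΔG°₁ + ΔG°₂, so n₃E°₃ = n₁E°₁ + n₂E°₂.
E°₃ = (1×+0.77 + 2×-0.44) / 3 = (-0.110) / 3 = -0.037 V.
Simply averaging or adding the two E° values would be wrong; the electron-weighted sum is required.

-0.037 V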